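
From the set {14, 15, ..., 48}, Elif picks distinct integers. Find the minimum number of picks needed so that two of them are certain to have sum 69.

22

A set avoiding the sum 69 can contain at most one of each pair {x, 69−x}, plus the 7 elements whose complement lies outside the range.
The integers 14, …, 34 (21 of them) are such a set: any two sum to at least 14+15 = 29 and at most 33+34 = 67 < 69.
By pigeonhole, any 22nd integer completes one of the 14 pairs, so 22 choices force a sum of 69.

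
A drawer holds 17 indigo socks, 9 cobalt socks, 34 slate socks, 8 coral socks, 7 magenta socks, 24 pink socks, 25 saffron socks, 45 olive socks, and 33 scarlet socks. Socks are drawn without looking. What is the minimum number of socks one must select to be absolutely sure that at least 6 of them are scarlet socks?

In the worst case for collecting scarlet socks, every non-scarlet sock comes out first.
There are 17 + 9 + 34 + 8 + 7 + 24 + 25 + 45 = 169 non-scarlet socks altogether.
After those, each further sock must be scarlet, so 169 + 6 = 175 draws guarantee 6 scarlet socks.

175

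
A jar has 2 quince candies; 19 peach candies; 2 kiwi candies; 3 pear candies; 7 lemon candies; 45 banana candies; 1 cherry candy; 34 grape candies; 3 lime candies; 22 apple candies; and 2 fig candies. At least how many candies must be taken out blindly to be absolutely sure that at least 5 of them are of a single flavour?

34

An adversary could hand out at most 4 candies per flavour (6 flavours run out sooner): 2 + 4 + 2 + 3 + 4 + 4 + 1 + 4 + 3 + 4 + 2 = 33 candies and still no flavour has 5.
One more candy lands in a flavour already at 4, so 34 draws are enough and 33 are not.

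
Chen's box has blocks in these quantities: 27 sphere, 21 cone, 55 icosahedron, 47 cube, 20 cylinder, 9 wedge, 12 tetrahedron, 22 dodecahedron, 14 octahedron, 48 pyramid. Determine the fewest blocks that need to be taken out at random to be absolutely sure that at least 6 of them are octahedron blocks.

In the worst case for collecting octahedron blocks, every non-octahedron block comes out first.
There are 27 + 21 + 55 + 47 + 20 + 9 + 12 + 22 + 48 = 261 non-octahedron blocks altogether.
After those, each further block must be octahedron, so 261 + 6 = 267 draws guarantee 6 octahedron blocks.

267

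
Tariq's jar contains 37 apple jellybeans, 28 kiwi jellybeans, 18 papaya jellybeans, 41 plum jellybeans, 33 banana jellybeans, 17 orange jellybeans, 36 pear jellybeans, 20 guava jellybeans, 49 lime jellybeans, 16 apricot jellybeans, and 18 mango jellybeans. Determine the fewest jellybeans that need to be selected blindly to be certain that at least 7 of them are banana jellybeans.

In the worst case for collecting banana jellybeans, every non-banana jellybean comes out first.
There are 37 + 28 + 18 + 41 + 17 + 36 + 20 + 49 + 16 + 18 = 280 non-banana jellybeans altogether.
After those, each further jellybean must be banana, so 280 + 7 = 287 draws guarantee 7 banana jellybeans.

287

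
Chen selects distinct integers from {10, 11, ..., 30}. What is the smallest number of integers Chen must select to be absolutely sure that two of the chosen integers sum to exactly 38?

Group the elements by complementary pair {x, 38−x}: {10,28}, {11,27}, {12,26}, …, giving 9 two-element pairs, the single value 19 (it cannot pair with itself since the integers are distinct), and 2 integers whose partner 38−x falls outside [10,30].
By pigeonhole, treating each of those 12 groups as a pigeonhole, one can pick one integer per group — 12 integers — with no two summing to 38.
The 13th integer lands in an occupied pair, forcing a sum of 38.

13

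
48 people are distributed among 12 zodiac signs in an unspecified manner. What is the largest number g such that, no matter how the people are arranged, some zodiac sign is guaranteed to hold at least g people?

By pigeonhole, the 12 zodiac signs are the holes and the 48 people are the pigeons.
If every zodiac sign held at most 3 people, the total would be at most 12 × 3 = 36, which is less than 48.
So some zodiac sign holds at least ⌈48/12⌉ = 4 people.

4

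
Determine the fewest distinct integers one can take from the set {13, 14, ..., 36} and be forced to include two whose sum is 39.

18

Group the elements by complementary pair {x, 39−x}: {13,26}, {14,25}, {15,24}, …, giving 7 two-element pairs and 10 integers whose partner 39−x falls outside [13,36].
Treating each of those 17 groups as a pigeonhole, one can pick one integer per group — 17 integers — with no two summing to 39.
The 18th integer lands in an occupied pair, forcing a sum of 39.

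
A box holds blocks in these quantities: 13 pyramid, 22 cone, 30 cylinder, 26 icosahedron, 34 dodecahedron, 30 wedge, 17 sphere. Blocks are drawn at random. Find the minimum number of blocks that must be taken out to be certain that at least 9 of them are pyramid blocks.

In the worst case for collecting pyramid blocks, every non-pyramid block comes out first.
There are 22 + 30 + 26 + 34 + 30 + 17 = 159 non-pyramid blocks altogether.
After those, each further block must be pyramid, so 159 + 9 = 168 draws guarantee 9 pyramid blocks.

168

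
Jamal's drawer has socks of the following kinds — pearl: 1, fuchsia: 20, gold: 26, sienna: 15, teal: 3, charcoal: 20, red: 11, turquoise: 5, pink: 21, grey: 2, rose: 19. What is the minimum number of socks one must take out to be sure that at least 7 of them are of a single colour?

54

An adversary could hand out at most 6 socks per colour (4 colours run out sooner): 1 + 6 + 6 + 6 + 3 + 6 + 6 + 5 + 6 + 2 + 6 = 53 socks and still no colour has 7.
By the pigeonhole principle, one more sock lands in a colour already at 6, so 54 draws are enough and 53 are not.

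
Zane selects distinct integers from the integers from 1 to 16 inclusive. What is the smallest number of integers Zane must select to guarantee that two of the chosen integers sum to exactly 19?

10

A set avoiding the sum 19 can contain at most one of each pair {x, 19−x}, plus the 2 elements whose complement lies outside the range.
The integers 1, …, 9 (9 of them) are such a set: any two sum to at least 1+2 = 3 and at most 8+9 = 17 < 19.
Any 10th integer completes one of the 7 pairs, so 10 choices force a sum of 19.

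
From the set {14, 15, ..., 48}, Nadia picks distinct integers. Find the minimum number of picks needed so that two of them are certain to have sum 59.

Two chosen integers sum to 59 exactly when both halves of some pair {x, 59−x} with 14 ≤ x ≤ 59−x ≤ 45 are chosen — 16 such pairs.
The remaining 3 elements (those with no distinct partner in range) can never complete a 59-sum, so the worst case takes all of them and one from each pair: 3 + 16 = 19.
By the pigeonhole principle, the 20th integer has to be the second member of some pair, so 19 + 1 = 20.

20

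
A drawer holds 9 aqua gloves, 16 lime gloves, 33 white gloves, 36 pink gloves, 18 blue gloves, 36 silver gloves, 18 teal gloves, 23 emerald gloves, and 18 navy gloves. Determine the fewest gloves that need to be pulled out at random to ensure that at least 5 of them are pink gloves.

In the worst case for collecting pink gloves, every non-pink glove comes out first.
There are 9 + 16 + 33 + 18 + 36 + 18 + 23 + 18 = 171 non-pink gloves altogether.
After those, each further glove must be pink, so 171 + 5 = 176 draws guarantee 5 pink gloves.

176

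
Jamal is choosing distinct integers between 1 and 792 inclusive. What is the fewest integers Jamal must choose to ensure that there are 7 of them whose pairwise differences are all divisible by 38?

Integers whose pairwise differences are multiples of 38 are exactly those sharing a remainder mod 38. The 38 residue classes mod 38 are the pigeonholes.
With 228 integers one could put 6 in each residue class and have no class reach 7.
The 229th integer pushes some class to 7, so 38·6 + 1 = 229.

229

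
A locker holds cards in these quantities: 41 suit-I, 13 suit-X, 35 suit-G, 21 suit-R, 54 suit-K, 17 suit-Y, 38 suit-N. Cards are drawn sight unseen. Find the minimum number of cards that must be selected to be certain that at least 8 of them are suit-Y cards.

210

In the worst case for collecting suit-Y cards, every non-suit-Y card comes out first.
There are 41 + 13 + 35 + 21 + 54 + 38 = 202 non-suit-Y cards altogether.
After those, each further card must be suit-Y, so 202 + 8 = 210 draws guarantee 8 suit-Y cards.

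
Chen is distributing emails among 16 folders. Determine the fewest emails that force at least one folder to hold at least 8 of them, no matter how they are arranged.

113

With 112 emails one could put exactly 7 in each of the 16 folders, and no folder would reach 8.
By the pigeonhole principle, one more email must land in a folder that already has 7, giving it 8.
So 16 × 7 + 1 = 113 emails are required.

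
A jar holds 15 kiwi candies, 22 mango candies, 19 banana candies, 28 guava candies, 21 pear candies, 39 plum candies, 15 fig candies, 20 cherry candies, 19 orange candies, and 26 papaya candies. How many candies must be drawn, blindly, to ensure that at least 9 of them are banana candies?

In the worst case for collecting banana candies, every non-banana candy comes out first.
There are 15 + 22 + 28 + 21 + 39 + 15 + 20 + 19 + 26 = 205 non-banana candies altogether.
After those, each further candy must be banana, so 205 + 9 = 214 draws guarantee 9 banana candies.

214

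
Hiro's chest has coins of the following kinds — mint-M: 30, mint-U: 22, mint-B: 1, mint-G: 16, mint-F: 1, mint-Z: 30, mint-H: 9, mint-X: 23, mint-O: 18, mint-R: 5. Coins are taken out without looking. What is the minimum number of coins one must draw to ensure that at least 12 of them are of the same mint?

The 10 mints are the holes; the coins drawn are the pigeons.
To avoid 12 of any one mint, the worst case takes at most 11 of each mint, or every coin of a mint that has fewer than 11.
That gives 11 + 11 + 1 + 11 + 1 + 11 + 9 + 11 + 11 + 5 = 82 coins with no mint reaching 12.
The next coin forces some mint to 12, so 82 + 1 = 83.

83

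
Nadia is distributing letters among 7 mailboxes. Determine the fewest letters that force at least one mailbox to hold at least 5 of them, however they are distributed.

With 28 letters one could put exactly 4 in each of the 7 mailboxes, and no mailbox would reach 5.
One more letter must land in a mailbox that already has 4, giving it 5.
So 7 × 4 + 1 = 29 letters are required.

29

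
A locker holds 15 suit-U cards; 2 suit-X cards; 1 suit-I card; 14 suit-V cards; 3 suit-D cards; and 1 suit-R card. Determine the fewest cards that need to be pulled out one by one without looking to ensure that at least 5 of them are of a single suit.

By pigeonhole, the 6 suits are the holes; the cards drawn are the pigeons.
To avoid 5 of any one suit, the worst case takes at most 4 of each suit, or every card of a suit that has fewer than 4.
That gives 4 + 2 + 1 + 4 + 3 + 1 = 15 cards with no suit reaching 5.
The next card forces some suit to 5, so 15 + 1 = 16.

16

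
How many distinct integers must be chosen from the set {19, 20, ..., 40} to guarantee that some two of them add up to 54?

15

Two chosen integers sum to 54 exactly when both halves of some pair {x, 54−x} with 19 ≤ x ≤ 54−x ≤ 35 are chosen — 8 such pairs.
The remaining 6 elements (those with no distinct partner in range) can never complete a 54-sum, so the worst case takes all of them and one from each pair: 6 + 8 = 14.
The 15th integer has to be the second member of some pair, so 14 + 1 = 15.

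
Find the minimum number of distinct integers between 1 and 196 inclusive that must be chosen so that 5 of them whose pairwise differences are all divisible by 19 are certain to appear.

77

Integers whose pairwise differences are multiples of 19 are exactly those sharing a remainder mod 19. The 19 residue classes mod 19 are the pigeonholes.
With 76 integers one could put 4 in each residue class and have no class reach 5.
The 77th integer pushes some class to 5, so 19·4 + 1 = 77.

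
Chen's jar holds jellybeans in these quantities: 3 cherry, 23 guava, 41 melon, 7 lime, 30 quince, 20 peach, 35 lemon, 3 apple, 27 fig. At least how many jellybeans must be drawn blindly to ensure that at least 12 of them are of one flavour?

80

An adversary could hand out at most 11 jellybeans per flavour (cherry, lime, apple run out sooner): 3 + 11 + 11 + 7 + 11 + 11 + 11 + 3 + 11 = 79 jellybeans and still no flavour has 12.
One more jellybean lands in a flavour already at 11, so 80 draws are enough and 79 are not.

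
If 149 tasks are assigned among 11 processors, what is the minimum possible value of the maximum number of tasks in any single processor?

Pigeonhole: the 11 processors are the holes and the 149 tasks are the pigeons.
If every processor held at most 13 tasks, the total would be at most 11 × 13 = 143, which is less than 149.
So some processor holds at least ⌈149/11⌉ = 14 tasks.

14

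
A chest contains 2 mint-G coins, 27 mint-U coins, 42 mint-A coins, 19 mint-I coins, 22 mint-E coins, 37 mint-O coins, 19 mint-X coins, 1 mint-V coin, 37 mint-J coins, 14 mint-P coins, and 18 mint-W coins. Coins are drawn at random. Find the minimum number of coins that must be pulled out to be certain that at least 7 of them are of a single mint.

58

By pigeonhole, put each drawn coin into a box by mint. The largest draw with every box below 7 takes min(count, 6) from each mint; mints with fewer than 6 contribute all they have.
Σ min(cᵢ, 6) = 2 + 6 + 6 + 6 + 6 + 6 + 6 + 1 + 6 + 6 + 6 = 57.
Draw number 57 + 1 = 58 must push one box to 7.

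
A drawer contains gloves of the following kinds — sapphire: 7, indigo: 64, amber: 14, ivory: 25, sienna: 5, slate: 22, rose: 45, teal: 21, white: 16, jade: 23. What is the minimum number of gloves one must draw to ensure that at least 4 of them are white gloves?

In the worst case for collecting white gloves, every non-white glove comes out first.
There are 7 + 64 + 14 + 25 + 5 + 22 + 45 + 21 + 23 = 226 non-white gloves altogether.
After those, each further glove must be white, so 226 + 4 = 230 draws guarantee 4 white gloves.

230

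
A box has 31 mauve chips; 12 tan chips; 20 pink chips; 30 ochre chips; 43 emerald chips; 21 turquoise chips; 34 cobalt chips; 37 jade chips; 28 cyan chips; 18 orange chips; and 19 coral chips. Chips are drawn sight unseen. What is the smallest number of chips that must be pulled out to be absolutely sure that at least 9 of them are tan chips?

In the worst case for collecting tan chips, every non-tan chip comes out first.
There are 31 + 20 + 30 + 43 + 21 + 34 + 37 + 28 + 18 + 19 = 281 non-tan chips altogether.
After those, each further chip must be tan, so 281 + 9 = 290 draws guarantee 9 tan chips.

290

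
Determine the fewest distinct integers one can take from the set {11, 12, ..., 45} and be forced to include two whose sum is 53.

Group the elements by complementary pair {x, 53−x}: {11,42}, {12,41}, {13,40}, …, giving 16 two-element pairs and 3 integers whose partner 53−x falls outside [11,45].
By the pigeonhole principle, treating each of those 19 groups as a pigeonhole, one can pick one integer per group — 19 integers — with no two summing to 53.
The 20th integer lands in an occupied pair, forcing a sum of 53.

20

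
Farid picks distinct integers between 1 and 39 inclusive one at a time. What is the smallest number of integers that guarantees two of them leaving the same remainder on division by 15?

The 15 residue classes mod 15 are the pigeonholes.
With 15 integers one could put 1 in each residue class and have no class reach 2.
The 16th integer pushes some class to 2, so 15·1 + 1 = 16.

16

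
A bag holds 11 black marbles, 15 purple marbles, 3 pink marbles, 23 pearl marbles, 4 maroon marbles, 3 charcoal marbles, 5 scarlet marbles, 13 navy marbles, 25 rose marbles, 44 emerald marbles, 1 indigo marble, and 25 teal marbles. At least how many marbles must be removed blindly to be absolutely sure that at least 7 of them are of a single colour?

Pigeonhole: put each drawn marble into a box by colour. The largest draw with every box below 7 takes min(count, 6) from each colour; colours with fewer than 6 contribute all they have.
Σ min(cᵢ, 6) = 6 + 6 + 3 + 6 + 4 + 3 + 5 + 6 + 6 + 6 + 1 + 6 = 58.
Draw number 58 + 1 = 59 must push one box to 7.

59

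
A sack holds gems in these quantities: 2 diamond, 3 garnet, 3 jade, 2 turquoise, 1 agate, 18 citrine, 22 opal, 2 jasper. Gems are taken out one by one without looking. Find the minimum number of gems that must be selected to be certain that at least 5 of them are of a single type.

Put each drawn gem into a box by type. The largest draw with every box below 5 takes min(count, 4) from each type; types with fewer than 4 contribute all they have.
Σ min(cᵢ, 4) = 2 + 3 + 3 + 2 + 1 + 4 + 4 + 2 = 21.
Draw number 21 + 1 = 22 must push one box to 5.

22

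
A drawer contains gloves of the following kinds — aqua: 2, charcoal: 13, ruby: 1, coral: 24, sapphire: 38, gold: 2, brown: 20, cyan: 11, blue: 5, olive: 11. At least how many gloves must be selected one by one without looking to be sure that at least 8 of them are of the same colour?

53

An adversary could hand out at most 7 gloves per colour (4 colours run out sooner): 2 + 7 + 1 + 7 + 7 + 2 + 7 + 7 + 5 + 7 = 52 gloves and still no colour has 8.
One more glove lands in a colour already at 7, so 53 draws are enough and 52 are not.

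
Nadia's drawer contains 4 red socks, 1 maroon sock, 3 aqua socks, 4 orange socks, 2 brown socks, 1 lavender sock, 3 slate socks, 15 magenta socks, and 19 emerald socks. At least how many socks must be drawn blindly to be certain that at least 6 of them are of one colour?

29

An adversary could hand out at most 5 socks per colour (7 colours run out sooner): 4 + 1 + 3 + 4 + 2 + 1 + 3 + 5 + 5 = 28 socks and still no colour has 6.
By the pigeonhole principle, one more sock lands in a colour already at 5, so 29 draws are enough and 28 are not.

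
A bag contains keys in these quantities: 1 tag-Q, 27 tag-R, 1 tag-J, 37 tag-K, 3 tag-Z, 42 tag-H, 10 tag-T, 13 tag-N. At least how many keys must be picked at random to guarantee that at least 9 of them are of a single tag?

46

By pigeonhole, put each drawn key into a box by tag. The largest draw with every box below 9 takes min(count, 8) from each tag; tags with fewer than 8 contribute all they have.
Σ min(cᵢ, 8) = 1 + 8 + 1 + 8 + 3 + 8 + 8 + 8 = 45.
Draw number 45 + 1 = 46 must push one box to 9.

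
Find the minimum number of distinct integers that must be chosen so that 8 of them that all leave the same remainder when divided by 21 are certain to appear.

148

By the pigeonhole principle, the 21 residue classes mod 21 are the pigeonholes.
With 147 integers one could put 7 in each residue class and have no class reach 8.
The 148th integer pushes some class to 8, so 21·7 + 1 = 148.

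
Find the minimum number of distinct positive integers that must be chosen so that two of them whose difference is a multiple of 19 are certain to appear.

20

Integers whose pairwise differences are multiples of 19 are exactly those sharing a remainder mod 19. By pigeonhole, the 19 residue classes mod 19 are the pigeonholes.
With 19 integers one could put 1 in each residue class and have no class reach 2.
The 20th integer pushes some class to 2, so 19·1 + 1 = 20.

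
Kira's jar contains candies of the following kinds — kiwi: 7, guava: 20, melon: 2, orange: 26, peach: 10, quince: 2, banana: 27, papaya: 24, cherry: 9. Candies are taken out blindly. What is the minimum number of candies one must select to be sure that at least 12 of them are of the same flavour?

By pigeonhole, the 9 flavours are the holes; the candies drawn are the pigeons.
To avoid 12 of any one flavour, the worst case takes at most 11 of each flavour, or every candy of a flavour that has fewer than 11.
That gives 7 + 11 + 2 + 11 + 10 + 2 + 11 + 11 + 9 = 74 candies with no flavour reaching 12.
The next candy forces some flavour to 12, so 74 + 1 = 75.

75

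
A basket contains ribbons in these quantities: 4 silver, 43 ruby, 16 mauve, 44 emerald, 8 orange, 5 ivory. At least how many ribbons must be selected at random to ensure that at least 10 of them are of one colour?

Pigeonhole: the 6 colours are the holes; the ribbons drawn are the pigeons.
To avoid 10 of any one colour, the worst case takes at most 9 of each colour, or every ribbon of a colour that has fewer than 9.
That gives 4 + 9 + 9 + 9 + 8 + 5 = 44 ribbons with no colour reaching 10.
The next ribbon forces some colour to 10, so 44 + 1 = 45.

45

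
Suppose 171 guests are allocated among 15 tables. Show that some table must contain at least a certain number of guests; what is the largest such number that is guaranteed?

12

Pigeonhole: the 15 tables are the holes and the 171 guests are the pigeons.
If every table held at most 11 guests, the total would be at most 15 × 11 = 165, which is less than 171.
So some table holds at least ⌈171/15⌉ = 12 guests.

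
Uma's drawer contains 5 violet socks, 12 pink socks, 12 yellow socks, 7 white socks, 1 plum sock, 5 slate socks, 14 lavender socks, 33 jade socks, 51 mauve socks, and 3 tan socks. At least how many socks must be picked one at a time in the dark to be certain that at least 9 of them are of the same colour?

62

Pigeonhole: put each drawn sock into a box by colour. The largest draw with every box below 9 takes min(count, 8) from each colour; colours with fewer than 8 contribute all they have.
Σ min(cᵢ, 8) = 5 + 8 + 8 + 7 + 1 + 5 + 8 + 8 + 8 + 3 = 61.
Draw number 61 + 1 = 62 must push one box to 9.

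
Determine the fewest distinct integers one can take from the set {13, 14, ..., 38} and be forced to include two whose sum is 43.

18

A set avoiding the sum 43 can contain at most one of each pair {x, 43−x}, plus the 8 elements whose complement lies outside the range.
The integers 22, …, 38 (17 of them) are such a set: any two sum to at least 22+23 = 45 > 43.
Pigeonhole: any 18th integer completes one of the 9 pairs, so 18 choices force a sum of 43.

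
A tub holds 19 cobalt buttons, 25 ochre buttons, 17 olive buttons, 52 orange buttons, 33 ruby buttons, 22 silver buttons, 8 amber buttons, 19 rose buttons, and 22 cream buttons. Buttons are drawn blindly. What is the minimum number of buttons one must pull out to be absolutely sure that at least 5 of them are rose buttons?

In the worst case for collecting rose buttons, every non-rose button comes out first.
There are 19 + 25 + 17 + 52 + 33 + 22 + 8 + 22 = 198 non-rose buttons altogether.
After those, each further button must be rose, so 198 + 5 = 203 draws guarantee 5 rose buttons.

203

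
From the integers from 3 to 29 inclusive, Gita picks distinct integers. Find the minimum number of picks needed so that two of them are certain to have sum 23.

A set avoiding the sum 23 can contain at most one of each pair {x, 23−x}, plus the 9 elements whose complement lies outside the range.
The integers 12, …, 29 (18 of them) are such a set: any two sum to at least 12+13 = 25 > 23.
Any 19th integer completes one of the 9 pairs, so 19 choices force a sum of 23.

19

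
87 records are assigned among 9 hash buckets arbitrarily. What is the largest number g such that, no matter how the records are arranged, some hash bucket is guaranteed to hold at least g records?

The 9 hash buckets are the holes and the 87 records are the pigeons.
If every hash bucket held at most 9 records, the total would be at most 9 × 9 = 81, which is less than 87.
So some hash bucket holds at least ⌈87/9⌉ = 10 records.

10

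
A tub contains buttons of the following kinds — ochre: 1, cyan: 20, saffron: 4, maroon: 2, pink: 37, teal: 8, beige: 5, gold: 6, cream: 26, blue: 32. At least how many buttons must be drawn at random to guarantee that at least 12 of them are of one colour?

71

The 10 colours are the holes; the buttons drawn are the pigeons.
To avoid 12 of any one colour, the worst case takes at most 11 of each colour, or every button of a colour that has fewer than 11.
That gives 1 + 11 + 4 + 2 + 11 + 8 + 5 + 6 + 11 + 11 = 70 buttons with no colour reaching 12.
The next button forces some colour to 12, so 70 + 1 = 71.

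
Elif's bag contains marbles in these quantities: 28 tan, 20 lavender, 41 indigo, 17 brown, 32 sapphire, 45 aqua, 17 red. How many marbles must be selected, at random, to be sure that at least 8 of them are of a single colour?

50

An adversary could hand out at most 7 marbles per colour: 7 + 7 + 7 + 7 + 7 + 7 + 7 = 49 marbles and still no colour has 8.
One more marble lands in a colour already at 7, so 50 draws are enough and 49 are not.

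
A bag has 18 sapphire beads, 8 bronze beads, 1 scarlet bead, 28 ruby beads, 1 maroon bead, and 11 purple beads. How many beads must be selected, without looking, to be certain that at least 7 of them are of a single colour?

By pigeonhole, the 6 colours are the holes; the beads drawn are the pigeons.
To avoid 7 of any one colour, the worst case takes at most 6 of each colour, or every bead of a colour that has fewer than 6.
That gives 6 + 6 + 1 + 6 + 1 + 6 = 26 beads with no colour reaching 7.
The next bead forces some colour to 7, so 26 + 1 = 27.

27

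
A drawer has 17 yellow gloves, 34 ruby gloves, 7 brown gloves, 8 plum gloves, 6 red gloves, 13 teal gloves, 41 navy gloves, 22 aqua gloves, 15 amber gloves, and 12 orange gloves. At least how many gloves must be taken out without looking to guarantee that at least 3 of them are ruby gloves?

144

In the worst case for collecting ruby gloves, every non-ruby glove comes out first.
There are 17 + 7 + 8 + 6 + 13 + 41 + 22 + 15 + 12 = 141 non-ruby gloves altogether.
After those, each further glove must be ruby, so 141 + 3 = 144 draws guarantee 3 ruby gloves.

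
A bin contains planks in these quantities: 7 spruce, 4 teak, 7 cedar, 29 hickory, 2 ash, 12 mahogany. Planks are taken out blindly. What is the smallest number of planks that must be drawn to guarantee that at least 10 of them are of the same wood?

Pigeonhole: the 6 woods are the holes; the planks drawn are the pigeons.
To avoid 10 of any one wood, the worst case takes at most 9 of each wood, or every plank of a wood that has fewer than 9.
That gives 7 + 4 + 7 + 9 + 2 + 9 = 38 planks with no wood reaching 10.
The next plank forces some wood to 10, so 38 + 1 = 39.

39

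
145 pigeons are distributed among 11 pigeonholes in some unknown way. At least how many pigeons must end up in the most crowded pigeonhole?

By pigeonhole, the 11 pigeonholes are the holes and the 145 pigeons are the pigeons.
If every pigeonhole held at most 13 pigeons, the total would be at most 11 × 13 = 143, which is less than 145.
So some pigeonhole holds at least ⌈145/11⌉ = 14 pigeons.

14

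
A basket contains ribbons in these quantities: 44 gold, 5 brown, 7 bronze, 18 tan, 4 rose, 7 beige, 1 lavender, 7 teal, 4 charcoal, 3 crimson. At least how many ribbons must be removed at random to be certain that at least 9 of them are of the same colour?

55

Pigeonhole: the 10 colours are the holes; the ribbons drawn are the pigeons.
To avoid 9 of any one colour, the worst case takes at most 8 of each colour, or every ribbon of a colour that has fewer than 8.
That gives 8 + 5 + 7 + 8 + 4 + 7 + 1 + 7 + 4 + 3 = 54 ribbons with no colour reaching 9.
The next ribbon forces some colour to 9, so 54 + 1 = 55.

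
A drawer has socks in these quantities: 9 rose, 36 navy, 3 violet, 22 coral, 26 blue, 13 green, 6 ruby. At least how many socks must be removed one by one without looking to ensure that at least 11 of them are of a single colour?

59

An adversary could hand out at most 10 socks per colour (rose, violet, ruby run out sooner): 9 + 10 + 3 + 10 + 10 + 10 + 6 = 58 socks and still no colour has 11.
By the pigeonhole principle, one more sock lands in a colour already at 10, so 59 draws are enough and 58 are not.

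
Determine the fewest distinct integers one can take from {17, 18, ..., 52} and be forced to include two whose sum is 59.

A set avoiding the sum 59 can contain at most one of each pair {x, 59−x}, plus the 10 elements whose complement lies outside the range.
The integers 30, …, 52 (23 of them) are such a set: any two sum to at least 30+31 = 61 > 59.
Pigeonhole: any 24th integer completes one of the 13 pairs, so 24 choices force a sum of 59.

24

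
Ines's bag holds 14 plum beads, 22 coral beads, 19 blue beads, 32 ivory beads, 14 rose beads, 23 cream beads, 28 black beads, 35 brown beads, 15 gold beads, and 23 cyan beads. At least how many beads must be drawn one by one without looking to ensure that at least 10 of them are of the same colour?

Pigeonhole: put each drawn bead into a box by colour. The largest draw with every box below 10 takes min(count, 9) from each colour.
Σ min(cᵢ, 9) = 9 + 9 + 9 + 9 + 9 + 9 + 9 + 9 + 9 + 9 = 90.
Draw number 90 + 1 = 91 must push one box to 10.

91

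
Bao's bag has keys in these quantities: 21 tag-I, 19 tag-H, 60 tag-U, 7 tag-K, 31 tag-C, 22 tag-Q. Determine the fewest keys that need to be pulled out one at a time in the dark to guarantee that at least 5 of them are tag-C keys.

134

In the worst case for collecting tag-C keys, every non-tag-C key comes out first.
There are 21 + 19 + 60 + 7 + 22 = 129 non-tag-C keys altogether.
After those, each further key must be tag-C, so 129 + 5 = 134 draws guarantee 5 tag-C keys.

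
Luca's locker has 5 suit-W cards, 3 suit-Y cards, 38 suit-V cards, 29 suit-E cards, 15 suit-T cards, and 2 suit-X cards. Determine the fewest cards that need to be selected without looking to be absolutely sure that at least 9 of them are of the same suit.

An adversary could hand out at most 8 cards per suit (suit-W, suit-Y, suit-X run out sooner): 5 + 3 + 8 + 8 + 8 + 2 = 34 cards and still no suit has 9.
Pigeonhole: one more card lands in a suit already at 8, so 35 draws are enough and 34 are not.

35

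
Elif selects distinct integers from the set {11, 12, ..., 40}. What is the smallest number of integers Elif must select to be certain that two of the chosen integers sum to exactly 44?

20

Group the elements by complementary pair {x, 44−x}: {11,33}, {12,32}, {13,31}, …, giving 11 two-element pairs; the single value 22 (it cannot pair with itself since the integers are distinct); and 7 integers whose partner 44−x falls outside [11,40].
By the pigeonhole principle, treating each of those 19 groups as a pigeonhole, one can pick one integer per group — 19 integers — with no two summing to 44.
The 20th integer lands in an occupied pair, forcing a sum of 44.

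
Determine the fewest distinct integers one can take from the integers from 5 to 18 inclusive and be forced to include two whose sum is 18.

Group the elements by complementary pair {x, 18−x}: {5,13}, {6,12}, {7,11}, …, giving 4 two-element pairs, the single value 9 (it cannot pair with itself since the integers are distinct), and 5 integers whose partner 18−x falls outside [5,18].
Pigeonhole: treating each of those 10 groups as a pigeonhole, one can pick one integer per group — 10 integers — with no two summing to 18.
The 11th integer lands in an occupied pair, forcing a sum of 18.

11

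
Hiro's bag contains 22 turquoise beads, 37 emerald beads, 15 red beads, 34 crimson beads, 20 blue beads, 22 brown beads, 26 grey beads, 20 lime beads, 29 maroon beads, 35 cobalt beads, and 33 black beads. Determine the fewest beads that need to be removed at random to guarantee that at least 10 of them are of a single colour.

The 11 colours are the holes; the beads drawn are the pigeons.
To avoid 10 of any one colour, the worst case takes at most 9 of each colour.
That gives 9 + 9 + 9 + 9 + 9 + 9 + 9 + 9 + 9 + 9 + 9 = 99 beads with no colour reaching 10.
The next bead forces some colour to 10, so 99 + 1 = 100.

100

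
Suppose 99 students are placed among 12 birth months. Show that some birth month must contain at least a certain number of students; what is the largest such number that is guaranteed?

By the pigeonhole principle, the 12 birth months are the holes and the 99 students are the pigeons.
If every birth month held at most 8 students, the total would be at most 12 × 8 = 96, which is less than 99.
So some birth month holds at least ⌈99/12⌉ = 9 students.

9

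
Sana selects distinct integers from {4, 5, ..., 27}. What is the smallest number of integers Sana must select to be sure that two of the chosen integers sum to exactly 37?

A set avoiding the sum 37 can contain at most one of each pair {x, 37−x}, plus the 6 elements whose complement lies outside the range.
The integers 4, …, 18 (15 of them) are such a set: any two sum to at least 4+5 = 9 and at most 17+18 = 35 < 37.
By pigeonhole, any 16th integer completes one of the 9 pairs, so 16 choices force a sum of 37.

16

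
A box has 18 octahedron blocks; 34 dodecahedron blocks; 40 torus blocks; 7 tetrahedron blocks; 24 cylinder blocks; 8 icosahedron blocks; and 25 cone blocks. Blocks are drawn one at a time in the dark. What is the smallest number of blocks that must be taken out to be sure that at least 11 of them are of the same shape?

66

The 7 shapes are the holes; the blocks drawn are the pigeons.
To avoid 11 of any one shape, the worst case takes at most 10 of each shape, or every block of a shape that has fewer than 10.
That gives 10 + 10 + 10 + 7 + 10 + 8 + 10 = 65 blocks with no shape reaching 11.
The next block forces some shape to 11, so 65 + 1 = 66.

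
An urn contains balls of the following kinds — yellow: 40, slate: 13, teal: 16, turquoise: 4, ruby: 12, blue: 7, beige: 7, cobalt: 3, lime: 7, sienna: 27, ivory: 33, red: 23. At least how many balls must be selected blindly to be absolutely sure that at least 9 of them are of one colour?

An adversary could hand out at most 8 balls per colour (5 colours run out sooner): 8 + 8 + 8 + 4 + 8 + 7 + 7 + 3 + 7 + 8 + 8 + 8 = 84 balls and still no colour has 9.
One more ball lands in a colour already at 8, so 85 draws are enough and 84 are not.

85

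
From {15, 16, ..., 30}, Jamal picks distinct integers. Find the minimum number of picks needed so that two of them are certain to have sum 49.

Group the elements by complementary pair {x, 49−x}: {19,30}, {20,29}, {21,28}, …, giving 6 two-element pairs and 4 integers whose partner 49−x falls outside [15,30].
By pigeonhole, treating each of those 10 groups as a pigeonhole, one can pick one integer per group — 10 integers — with no two summing to 49.
The 11th integer lands in an occupied pair, forcing a sum of 49.

11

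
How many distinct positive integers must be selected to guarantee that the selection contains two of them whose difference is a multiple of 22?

Integers whose pairwise differences are multiples of 22 are exactly those sharing a remainder mod 22. Pigeonhole: the 22 residue classes mod 22 are the pigeonholes.
With 22 integers one could put 1 in each residue class and have no class reach 2.
The 23rd integer pushes some class to 2, so 22·1 + 1 = 23.

23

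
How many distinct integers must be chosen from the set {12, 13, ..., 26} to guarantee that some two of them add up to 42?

A set avoiding the sum 42 can contain at most one of each pair {x, 42−x}, plus the 5 elements whose complement lies outside the range or equal to its own complement.
The integers 12, …, 21 (10 of them) are such a set: any two sum to at least 12+13 = 25 and at most 20+21 = 41 < 42.
By pigeonhole, any 11th integer completes one of the 5 pairs, so 11 choices force a sum of 42.

11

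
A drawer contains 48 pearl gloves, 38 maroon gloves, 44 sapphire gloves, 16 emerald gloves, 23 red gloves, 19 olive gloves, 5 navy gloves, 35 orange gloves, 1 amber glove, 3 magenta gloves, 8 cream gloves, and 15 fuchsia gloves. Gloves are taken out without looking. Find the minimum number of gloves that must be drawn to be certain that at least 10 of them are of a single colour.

90

By pigeonhole, put each drawn glove into a box by colour. The largest draw with every box below 10 takes min(count, 9) from each colour; colours with fewer than 9 contribute all they have.
Σ min(cᵢ, 9) = 9 + 9 + 9 + 9 + 9 + 9 + 5 + 9 + 1 + 3 + 8 + 9 = 89.
Draw number 89 + 1 = 90 must push one box to 10.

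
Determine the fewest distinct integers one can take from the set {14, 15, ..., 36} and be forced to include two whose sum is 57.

Two chosen integers sum to 57 exactly when both halves of some pair {x, 57−x} with 21 ≤ x ≤ 57−x ≤ 36 are chosen — 8 such pairs.
The remaining 7 elements (those with no distinct partner in range) can never complete a 57-sum, so the worst case takes all of them and one from each pair: 7 + 8 = 15.
The 16th integer has to be the second member of some pair, so 15 + 1 = 16.

16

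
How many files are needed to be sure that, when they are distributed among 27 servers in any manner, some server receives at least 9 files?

With 216 files one could put exactly 8 in each of the 27 servers, and no server would reach 9.
By pigeonhole, one more file must land in a server that already has 8, giving it 9.
So 27 × 8 + 1 = 217 files are required.

217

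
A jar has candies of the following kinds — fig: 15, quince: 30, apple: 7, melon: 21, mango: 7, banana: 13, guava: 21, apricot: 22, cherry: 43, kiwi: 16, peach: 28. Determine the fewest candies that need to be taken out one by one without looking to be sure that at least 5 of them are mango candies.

221

In the worst case for collecting mango candies, every non-mango candy comes out first.
There are 15 + 30 + 7 + 21 + 13 + 21 + 22 + 43 + 16 + 28 = 216 non-mango candies altogether.
After those, each further candy must be mango, so 216 + 5 = 221 draws guarantee 5 mango candies.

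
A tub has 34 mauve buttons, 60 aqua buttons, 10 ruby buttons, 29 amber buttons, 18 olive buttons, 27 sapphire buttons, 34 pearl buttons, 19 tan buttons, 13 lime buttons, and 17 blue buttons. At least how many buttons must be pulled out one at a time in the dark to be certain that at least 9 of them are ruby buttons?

260

In the worst case for collecting ruby buttons, every non-ruby button comes out first.
There are 34 + 60 + 29 + 18 + 27 + 34 + 19 + 13 + 17 = 251 non-ruby buttons altogether.
After those, each further button must be ruby, so 251 + 9 = 260 draws guarantee 9 ruby buttons.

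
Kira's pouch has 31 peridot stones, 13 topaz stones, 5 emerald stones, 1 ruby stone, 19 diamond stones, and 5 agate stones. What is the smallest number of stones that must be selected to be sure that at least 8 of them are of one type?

33

Put each drawn stone into a box by type. The largest draw with every box below 8 takes min(count, 7) from each type; types with fewer than 7 contribute all they have.
Σ min(cᵢ, 7) = 7 + 7 + 5 + 1 + 7 + 5 = 32.
Draw number 32 + 1 = 33 must push one box to 8.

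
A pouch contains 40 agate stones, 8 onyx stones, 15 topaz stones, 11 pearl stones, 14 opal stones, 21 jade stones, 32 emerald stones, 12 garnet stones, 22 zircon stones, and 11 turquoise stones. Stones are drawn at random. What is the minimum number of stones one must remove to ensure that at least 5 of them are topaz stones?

176

In the worst case for collecting topaz stones, every non-topaz stone comes out first.
There are 40 + 8 + 11 + 14 + 21 + 32 + 12 + 22 + 11 = 171 non-topaz stones altogether.
After those, each further stone must be topaz, so 171 + 5 = 176 draws guarantee 5 topaz stones.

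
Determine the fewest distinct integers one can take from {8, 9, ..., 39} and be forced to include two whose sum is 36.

Group the elements by complementary pair {x, 36−x}: {8,28}, {9,27}, {10,26}, …, giving 10 two-element pairs, the single value 18 (it cannot pair with itself since the integers are distinct), and 11 integers whose partner 36−x falls outside [8,39].
Treating each of those 22 groups as a pigeonhole, one can pick one integer per group — 22 integers — with no two summing to 36.
The 23rd integer lands in an occupied pair, forcing a sum of 36.

23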